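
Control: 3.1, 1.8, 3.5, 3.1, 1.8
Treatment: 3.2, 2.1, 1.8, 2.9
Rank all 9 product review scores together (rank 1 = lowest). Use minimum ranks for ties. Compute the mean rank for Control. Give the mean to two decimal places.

Sorted (ascending): 1.8, 1.8, 1.8, 2.1, 2.9, 3.1, 3.1, 3.2, 3.5
The 3 values of 1.8 occupy positions 1–3 → each gets rank 1.
The 2 values of 3.1 occupy positions 6–7 → each gets rank 6.
Control values → pooled ranks: 3.1→6, 1.8→1, 3.5→9, 3.1→6, 1.8→1
Mean rank = (6 + 1 + 9 + 6 + 1) / 5 = 4.60

4.60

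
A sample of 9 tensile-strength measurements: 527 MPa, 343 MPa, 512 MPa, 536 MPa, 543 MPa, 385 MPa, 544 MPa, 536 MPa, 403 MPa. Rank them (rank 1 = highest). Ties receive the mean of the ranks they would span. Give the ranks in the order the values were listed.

Sorted (descending): 544, 543, 536, 536, 527, 512, 403, 385, 343
The 2 values of 536 occupy positions 3–4 → average rank (3+4)/2 = 3.5.

5, 9, 6, 3.5, 2, 8, 1, 3.5, 7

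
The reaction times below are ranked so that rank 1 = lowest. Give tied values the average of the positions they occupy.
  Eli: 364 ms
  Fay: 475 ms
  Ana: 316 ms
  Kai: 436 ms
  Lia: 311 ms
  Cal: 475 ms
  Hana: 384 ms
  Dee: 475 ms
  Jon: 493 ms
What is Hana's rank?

4

Sorted (ascending): 311, 316, 364, 384, 436, 475, 475, 475, 493
The 3 values of 475 occupy positions 6–8 → average rank 7.
Hana has value 384 ms → rank 4.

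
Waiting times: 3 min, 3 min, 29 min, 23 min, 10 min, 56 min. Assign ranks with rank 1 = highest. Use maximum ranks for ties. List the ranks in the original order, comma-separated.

6, 6, 2, 3, 4, 1

Sorted (descending): 56, 29, 23, 10, 3, 3
The 2 values of 3 occupy positions 5–6 → each gets rank 6.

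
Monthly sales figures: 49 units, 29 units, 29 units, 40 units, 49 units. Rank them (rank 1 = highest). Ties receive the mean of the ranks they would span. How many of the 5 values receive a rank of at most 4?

3

Sorted (descending): 49, 49, 40, 29, 29
The 2 values of 49 occupy positions 1–2 → average rank (1+2)/2 = 1.5.
The 2 values of 29 occupy positions 4–5 → average rank (4+5)/2 = 4.5.
Ranks ≤ 4: {1.5, 1.5, 3} → 3 values.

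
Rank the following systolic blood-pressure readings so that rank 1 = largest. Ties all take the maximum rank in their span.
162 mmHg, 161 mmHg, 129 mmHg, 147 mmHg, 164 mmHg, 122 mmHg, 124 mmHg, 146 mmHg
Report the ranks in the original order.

Sorted (descending): 164, 162, 161, 147, 146, 129, 124, 122
No ties — each value takes its position as its rank.

2, 3, 6, 4, 1, 8, 7, 5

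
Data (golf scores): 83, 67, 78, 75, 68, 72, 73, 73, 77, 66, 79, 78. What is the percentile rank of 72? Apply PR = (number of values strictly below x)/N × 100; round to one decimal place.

25.0

N = 12.
Strictly below 72: 3. Equal to 72: 1.
PR = 3/12 × 100 = 25.0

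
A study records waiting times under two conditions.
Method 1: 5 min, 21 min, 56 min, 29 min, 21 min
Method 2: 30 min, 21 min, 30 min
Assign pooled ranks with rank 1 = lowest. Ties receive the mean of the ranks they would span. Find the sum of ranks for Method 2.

Sorted (ascending): 5, 21, 21, 21, 29, 30, 30, 56
The 3 values of 21 occupy positions 2–4 → average rank 3.
The 2 values of 30 occupy positions 6–7 → average rank (6+7)/2 = 6.5.
Method 2 values → pooled ranks: 30→6.5, 21→3, 30→6.5
Rank sum = 6.5 + 3 + 6.5 = 16

16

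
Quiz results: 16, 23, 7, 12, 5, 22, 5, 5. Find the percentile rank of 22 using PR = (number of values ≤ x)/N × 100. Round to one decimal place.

N = 8.
Strictly below 22: 6. Equal to 22: 1.
PR = 7/8 × 100 = 87.5

87.5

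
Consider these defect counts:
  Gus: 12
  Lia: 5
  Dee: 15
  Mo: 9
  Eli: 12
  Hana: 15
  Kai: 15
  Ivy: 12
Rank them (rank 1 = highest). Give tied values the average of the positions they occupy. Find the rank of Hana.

2

Sorted (descending): 15, 15, 15, 12, 12, 12, 9, 5
The 3 values of 15 occupy positions 1–3 → average rank 2.
The 3 values of 12 occupy positions 4–6 → average rank 5.
Hana has value 15 → rank 2.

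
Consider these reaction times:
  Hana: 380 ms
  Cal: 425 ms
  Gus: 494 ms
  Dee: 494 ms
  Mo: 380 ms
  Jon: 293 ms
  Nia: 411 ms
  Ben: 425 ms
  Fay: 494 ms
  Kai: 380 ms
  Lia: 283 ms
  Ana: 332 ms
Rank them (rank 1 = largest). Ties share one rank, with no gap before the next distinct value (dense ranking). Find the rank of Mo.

4

Sorted (descending): 494, 494, 494, 425, 425, 411, 380, 380, 380, 332, 293, 283
The 3 values of 494 share dense rank 1.
The 2 values of 425 share dense rank 2.
The 3 values of 380 share dense rank 4.
Remaining distinct values take the next consecutive integers.
Mo has value 380 ms → rank 4.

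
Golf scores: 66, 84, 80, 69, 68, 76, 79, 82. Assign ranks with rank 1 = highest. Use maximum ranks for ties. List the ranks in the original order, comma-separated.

Sorted (descending): 84, 82, 80, 79, 76, 69, 68, 66
No ties — each value takes its position as its rank.

8, 1, 3, 6, 7, 5, 4, 2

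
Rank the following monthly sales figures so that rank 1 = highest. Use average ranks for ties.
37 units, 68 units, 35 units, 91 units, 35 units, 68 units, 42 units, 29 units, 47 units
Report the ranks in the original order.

6, 2.5, 7.5, 1, 7.5, 2.5, 5, 9, 4

Sorted (descending): 91, 68, 68, 47, 42, 37, 35, 35, 29
The 2 values of 68 occupy positions 2–3 → average rank (2+3)/2 = 2.5.
The 2 values of 35 occupy positions 7–8 → average rank (7+8)/2 = 7.5.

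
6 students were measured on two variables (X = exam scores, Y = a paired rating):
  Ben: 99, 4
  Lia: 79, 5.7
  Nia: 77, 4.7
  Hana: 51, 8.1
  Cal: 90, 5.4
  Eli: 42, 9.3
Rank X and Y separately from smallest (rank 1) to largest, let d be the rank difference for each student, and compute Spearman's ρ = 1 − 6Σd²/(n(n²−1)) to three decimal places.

Ranks of variable 1: 6, 4, 3, 2, 5, 1
Ranks of variable 2: 1, 4, 2, 5, 3, 6
d = r₁ − r₂: 5, 0, 1, -3, 2, -5
d²: 25, 0, 1, 9, 4, 25; Σd² = 64
ρ = 1 − 6·64/(6·35) = 1 − 384/210 = -0.829

-0.829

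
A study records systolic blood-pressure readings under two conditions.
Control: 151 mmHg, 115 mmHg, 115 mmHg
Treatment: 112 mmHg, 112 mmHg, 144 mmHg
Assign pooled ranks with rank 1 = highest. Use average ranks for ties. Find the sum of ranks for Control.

Sorted (descending): 151, 144, 115, 115, 112, 112
The 2 values of 115 occupy positions 3–4 → average rank (3+4)/2 = 3.5.
The 2 values of 112 occupy positions 5–6 → average rank (5+6)/2 = 5.5.
Control values → pooled ranks: 151→1, 115→3.5, 115→3.5
Rank sum = 1 + 3.5 + 3.5 = 8

8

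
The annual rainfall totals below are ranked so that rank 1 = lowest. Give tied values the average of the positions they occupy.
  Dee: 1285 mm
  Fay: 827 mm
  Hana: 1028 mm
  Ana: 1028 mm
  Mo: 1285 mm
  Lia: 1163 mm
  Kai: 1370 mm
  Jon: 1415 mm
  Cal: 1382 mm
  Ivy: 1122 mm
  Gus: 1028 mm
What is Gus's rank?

Sorted (ascending): 827, 1028, 1028, 1028, 1122, 1163, 1285, 1285, 1370, 1382, 1415
The 3 values of 1028 occupy positions 2–4 → average rank 3.
The 2 values of 1285 occupy positions 7–8 → average rank (7+8)/2 = 7.5.
Gus has value 1028 mm → rank 3.

3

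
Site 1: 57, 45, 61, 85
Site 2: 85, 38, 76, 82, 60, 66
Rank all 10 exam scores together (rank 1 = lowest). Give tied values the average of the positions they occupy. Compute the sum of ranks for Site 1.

Sorted (ascending): 38, 45, 57, 60, 61, 66, 76, 82, 85, 85
The 2 values of 85 occupy positions 9–10 → average rank (9+10)/2 = 9.5.
Site 1 values → pooled ranks: 57→3, 45→2, 61→5, 85→9.5
Rank sum = 3 + 2 + 5 + 9.5 = 19.5

19.5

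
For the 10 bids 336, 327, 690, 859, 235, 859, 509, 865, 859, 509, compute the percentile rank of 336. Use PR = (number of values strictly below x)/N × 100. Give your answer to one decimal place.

20.0

N = 10.
Strictly below 336: 2. Equal to 336: 1.
PR = 2/10 × 100 = 20.0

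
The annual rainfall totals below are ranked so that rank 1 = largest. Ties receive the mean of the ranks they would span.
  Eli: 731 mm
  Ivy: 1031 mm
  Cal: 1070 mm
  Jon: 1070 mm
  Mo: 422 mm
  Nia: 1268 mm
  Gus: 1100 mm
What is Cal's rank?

Sorted (descending): 1268, 1100, 1070, 1070, 1031, 731, 422
The 2 values of 1070 occupy positions 3–4 → average rank (3+4)/2 = 3.5.
Cal has value 1070 mm → rank 3.5.

3.5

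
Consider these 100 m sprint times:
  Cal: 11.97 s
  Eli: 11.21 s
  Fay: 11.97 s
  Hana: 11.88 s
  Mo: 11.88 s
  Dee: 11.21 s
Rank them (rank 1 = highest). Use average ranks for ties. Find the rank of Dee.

5.5

Sorted (descending): 11.97, 11.97, 11.88, 11.88, 11.21, 11.21
The 2 values of 11.97 occupy positions 1–2 → average rank (1+2)/2 = 1.5.
The 2 values of 11.88 occupy positions 3–4 → average rank (3+4)/2 = 3.5.
The 2 values of 11.21 occupy positions 5–6 → average rank (5+6)/2 = 5.5.
Dee has value 11.21 s → rank 5.5.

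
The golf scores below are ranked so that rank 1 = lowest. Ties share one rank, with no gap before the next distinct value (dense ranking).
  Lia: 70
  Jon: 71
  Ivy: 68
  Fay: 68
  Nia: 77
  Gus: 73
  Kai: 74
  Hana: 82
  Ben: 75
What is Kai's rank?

Sorted (ascending): 68, 68, 70, 71, 73, 74, 75, 77, 82
The 2 values of 68 share dense rank 1.
Remaining distinct values take the next consecutive integers.
Kai has value 74 → rank 5.

5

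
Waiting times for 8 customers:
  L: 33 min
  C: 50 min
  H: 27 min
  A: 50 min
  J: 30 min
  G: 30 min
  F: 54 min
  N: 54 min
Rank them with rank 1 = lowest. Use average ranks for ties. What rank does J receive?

2.5

Sorted (ascending): 27, 30, 30, 33, 50, 50, 54, 54
The 2 values of 30 occupy positions 2–3 → average rank (2+3)/2 = 2.5.
The 2 values of 50 occupy positions 5–6 → average rank (5+6)/2 = 5.5.
The 2 values of 54 occupy positions 7–8 → average rank (7+8)/2 = 7.5.
J has value 30 min → rank 2.5.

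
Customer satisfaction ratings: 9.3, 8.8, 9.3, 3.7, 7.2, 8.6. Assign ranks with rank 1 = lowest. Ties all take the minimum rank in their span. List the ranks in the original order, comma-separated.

Sorted (ascending): 3.7, 7.2, 8.6, 8.8, 9.3, 9.3
The 2 values of 9.3 occupy positions 5–6 → each gets rank 5.

5, 4, 5, 1, 2, 3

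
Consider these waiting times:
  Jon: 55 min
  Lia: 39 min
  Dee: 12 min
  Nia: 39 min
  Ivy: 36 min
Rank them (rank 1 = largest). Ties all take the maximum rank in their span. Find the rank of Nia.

Sorted (descending): 55, 39, 39, 36, 12
The 2 values of 39 occupy positions 2–3 → each gets rank 3.
Nia has value 39 min → rank 3.

3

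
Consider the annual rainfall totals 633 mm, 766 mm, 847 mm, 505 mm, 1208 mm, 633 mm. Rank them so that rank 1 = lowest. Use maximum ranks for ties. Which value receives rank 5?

847

Sorted (ascending): 505, 633, 633, 766, 847, 1208
The 2 values of 633 occupy positions 2–3 → each gets rank 3.
Rank 5 → value 847.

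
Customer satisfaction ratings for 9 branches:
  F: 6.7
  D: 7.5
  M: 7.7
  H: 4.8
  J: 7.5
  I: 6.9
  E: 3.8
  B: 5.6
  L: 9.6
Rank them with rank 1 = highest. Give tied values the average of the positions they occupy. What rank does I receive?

Sorted (descending): 9.6, 7.7, 7.5, 7.5, 6.9, 6.7, 5.6, 4.8, 3.8
The 2 values of 7.5 occupy positions 3–4 → average rank (3+4)/2 = 3.5.
I has value 6.9 → rank 5.

5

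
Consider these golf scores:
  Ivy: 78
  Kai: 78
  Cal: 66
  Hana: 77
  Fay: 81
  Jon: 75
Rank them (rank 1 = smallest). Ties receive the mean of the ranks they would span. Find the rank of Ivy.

Sorted (ascending): 66, 75, 77, 78, 78, 81
The 2 values of 78 occupy positions 4–5 → average rank (4+5)/2 = 4.5.
Ivy has value 78 → rank 4.5.

4.5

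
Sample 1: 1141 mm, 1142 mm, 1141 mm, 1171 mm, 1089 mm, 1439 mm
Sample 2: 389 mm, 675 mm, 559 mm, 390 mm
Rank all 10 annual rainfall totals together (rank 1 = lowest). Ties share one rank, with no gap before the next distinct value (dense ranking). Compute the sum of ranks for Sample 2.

10

Sorted (ascending): 389, 390, 559, 675, 1089, 1141, 1141, 1142, 1171, 1439
The 2 values of 1141 share dense rank 6.
Remaining distinct values take the next consecutive integers.
Sample 2 values → pooled ranks: 389→1, 675→4, 559→3, 390→2
Rank sum = 1 + 4 + 3 + 2 = 10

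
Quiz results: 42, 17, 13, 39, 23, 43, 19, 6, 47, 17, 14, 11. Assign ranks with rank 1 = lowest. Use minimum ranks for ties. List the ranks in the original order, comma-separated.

Sorted (ascending): 6, 11, 13, 14, 17, 17, 19, 23, 39, 42, 43, 47
The 2 values of 17 occupy positions 5–6 → each gets rank 5.

10, 5, 3, 9, 8, 11, 7, 1, 12, 5, 4, 2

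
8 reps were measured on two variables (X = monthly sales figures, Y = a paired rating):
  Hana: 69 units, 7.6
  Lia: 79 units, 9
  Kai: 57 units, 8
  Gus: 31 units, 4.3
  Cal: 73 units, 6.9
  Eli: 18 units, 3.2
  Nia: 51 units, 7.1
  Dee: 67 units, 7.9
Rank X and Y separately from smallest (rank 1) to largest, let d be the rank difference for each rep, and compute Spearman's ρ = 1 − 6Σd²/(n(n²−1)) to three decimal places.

Ranks of variable 1: 6, 8, 4, 2, 7, 1, 3, 5
Ranks of variable 2: 5, 8, 7, 2, 3, 1, 4, 6
d = r₁ − r₂: 1, 0, -3, 0, 4, 0, -1, -1
d²: 1, 0, 9, 0, 16, 0, 1, 1; Σd² = 28
ρ = 1 − 6·28/(8·63) = 1 − 168/504 = 0.667

0.667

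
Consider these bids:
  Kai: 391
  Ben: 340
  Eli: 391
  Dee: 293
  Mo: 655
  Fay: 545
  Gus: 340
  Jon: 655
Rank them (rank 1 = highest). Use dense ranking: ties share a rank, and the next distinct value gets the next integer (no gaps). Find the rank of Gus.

4

Sorted (descending): 655, 655, 545, 391, 391, 340, 340, 293
The 2 values of 655 share dense rank 1.
The 2 values of 391 share dense rank 3.
The 2 values of 340 share dense rank 4.
Remaining distinct values take the next consecutive integers.
Gus has value 340 → rank 4.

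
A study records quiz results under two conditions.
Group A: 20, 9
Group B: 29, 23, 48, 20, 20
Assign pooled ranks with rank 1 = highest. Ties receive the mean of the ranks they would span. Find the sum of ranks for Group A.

12

Sorted (descending): 48, 29, 23, 20, 20, 20, 9
The 3 values of 20 occupy positions 4–6 → average rank 5.
Group A values → pooled ranks: 20→5, 9→7
Rank sum = 5 + 7 = 12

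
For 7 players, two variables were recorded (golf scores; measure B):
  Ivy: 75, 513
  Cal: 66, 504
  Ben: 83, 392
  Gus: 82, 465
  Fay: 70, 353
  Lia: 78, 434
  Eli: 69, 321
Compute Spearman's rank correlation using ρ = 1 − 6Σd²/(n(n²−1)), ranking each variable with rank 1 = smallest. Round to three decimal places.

0.036

Ranks of variable 1: 4, 1, 7, 6, 3, 5, 2
Ranks of variable 2: 7, 6, 3, 5, 2, 4, 1
d = r₁ − r₂: -3, -5, 4, 1, 1, 1, 1
d²: 9, 25, 16, 1, 1, 1, 1; Σd² = 54
ρ = 1 − 6·54/(7·48) = 1 − 324/336 = 0.036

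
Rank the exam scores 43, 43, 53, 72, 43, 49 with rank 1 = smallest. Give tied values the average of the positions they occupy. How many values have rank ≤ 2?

3

Sorted (ascending): 43, 43, 43, 49, 53, 72
The 3 values of 43 occupy positions 1–3 → average rank 2.
Ranks ≤ 2: {2, 2, 2} → 3 values.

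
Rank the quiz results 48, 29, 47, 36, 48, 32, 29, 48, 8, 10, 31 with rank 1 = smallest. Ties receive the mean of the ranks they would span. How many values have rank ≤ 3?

Sorted (ascending): 8, 10, 29, 29, 31, 32, 36, 47, 48, 48, 48
The 2 values of 29 occupy positions 3–4 → average rank (3+4)/2 = 3.5.
The 3 values of 48 occupy positions 9–11 → average rank 10.
Ranks ≤ 3: {1, 2} → 2 values.

2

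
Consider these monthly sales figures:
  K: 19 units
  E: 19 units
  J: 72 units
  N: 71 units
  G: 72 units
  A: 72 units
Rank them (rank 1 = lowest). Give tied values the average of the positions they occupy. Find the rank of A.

Sorted (ascending): 19, 19, 71, 72, 72, 72
The 2 values of 19 occupy positions 1–2 → average rank (1+2)/2 = 1.5.
The 3 values of 72 occupy positions 4–6 → average rank 5.
A has value 72 units → rank 5.

5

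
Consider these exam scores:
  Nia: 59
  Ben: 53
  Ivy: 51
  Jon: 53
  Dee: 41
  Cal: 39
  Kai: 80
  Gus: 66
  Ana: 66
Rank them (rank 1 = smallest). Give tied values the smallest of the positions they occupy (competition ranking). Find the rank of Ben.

4

Sorted (ascending): 39, 41, 51, 53, 53, 59, 66, 66, 80
The 2 values of 53 occupy positions 4–5 → each gets rank 4.
The 2 values of 66 occupy positions 7–8 → each gets rank 7.
Ben has value 53 → rank 4.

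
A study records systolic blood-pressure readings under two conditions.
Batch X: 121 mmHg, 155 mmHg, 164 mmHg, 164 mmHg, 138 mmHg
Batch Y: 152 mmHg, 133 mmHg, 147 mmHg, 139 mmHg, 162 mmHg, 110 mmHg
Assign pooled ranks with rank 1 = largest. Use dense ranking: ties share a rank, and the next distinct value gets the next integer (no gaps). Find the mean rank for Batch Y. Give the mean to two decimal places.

Sorted (descending): 164, 164, 162, 155, 152, 147, 139, 138, 133, 121, 110
The 2 values of 164 share dense rank 1.
Remaining distinct values take the next consecutive integers.
Batch Y values → pooled ranks: 152→4, 133→8, 147→5, 139→6, 162→2, 110→10
Mean rank = (4 + 8 + 5 + 6 + 2 + 10) / 6 = 5.83

5.83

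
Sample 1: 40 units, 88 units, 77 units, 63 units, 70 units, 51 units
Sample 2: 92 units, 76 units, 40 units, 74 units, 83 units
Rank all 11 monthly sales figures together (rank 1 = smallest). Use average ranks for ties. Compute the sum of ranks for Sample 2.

Sorted (ascending): 40, 40, 51, 63, 70, 74, 76, 77, 83, 88, 92
The 2 values of 40 occupy positions 1–2 → average rank (1+2)/2 = 1.5.
Sample 2 values → pooled ranks: 92→11, 76→7, 40→1.5, 74→6, 83→9
Rank sum = 11 + 7 + 1.5 + 6 + 9 = 34.5

34.5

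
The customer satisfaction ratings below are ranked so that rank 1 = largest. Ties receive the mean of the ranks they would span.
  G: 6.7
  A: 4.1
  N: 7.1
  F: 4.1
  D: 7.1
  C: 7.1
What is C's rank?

Sorted (descending): 7.1, 7.1, 7.1, 6.7, 4.1, 4.1
The 3 values of 7.1 occupy positions 1–3 → average rank 2.
The 2 values of 4.1 occupy positions 5–6 → average rank (5+6)/2 = 5.5.
C has value 7.1 → rank 2.

2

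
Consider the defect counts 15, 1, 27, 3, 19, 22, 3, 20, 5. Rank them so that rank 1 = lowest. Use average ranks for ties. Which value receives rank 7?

Sorted (ascending): 1, 3, 3, 5, 15, 19, 20, 22, 27
The 2 values of 3 occupy positions 2–3 → average rank (2+3)/2 = 2.5.
Rank 7 → value 20.

20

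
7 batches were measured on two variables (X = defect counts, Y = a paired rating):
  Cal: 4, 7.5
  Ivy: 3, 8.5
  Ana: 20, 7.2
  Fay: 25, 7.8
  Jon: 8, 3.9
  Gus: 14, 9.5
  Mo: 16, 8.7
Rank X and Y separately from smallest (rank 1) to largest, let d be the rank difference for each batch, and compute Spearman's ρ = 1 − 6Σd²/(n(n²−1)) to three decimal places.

0.000

Ranks of variable 1: 2, 1, 6, 7, 3, 4, 5
Ranks of variable 2: 3, 5, 2, 4, 1, 7, 6
d = r₁ − r₂: -1, -4, 4, 3, 2, -3, -1
d²: 1, 16, 16, 9, 4, 9, 1; Σd² = 56
ρ = 1 − 6·56/(7·48) = 1 − 336/336 = 0.000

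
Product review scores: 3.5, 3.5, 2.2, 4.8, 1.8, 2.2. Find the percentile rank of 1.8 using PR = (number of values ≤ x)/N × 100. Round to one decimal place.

N = 6.
Strictly below 1.8: 0. Equal to 1.8: 1.
PR = 1/6 × 100 = 16.7

16.7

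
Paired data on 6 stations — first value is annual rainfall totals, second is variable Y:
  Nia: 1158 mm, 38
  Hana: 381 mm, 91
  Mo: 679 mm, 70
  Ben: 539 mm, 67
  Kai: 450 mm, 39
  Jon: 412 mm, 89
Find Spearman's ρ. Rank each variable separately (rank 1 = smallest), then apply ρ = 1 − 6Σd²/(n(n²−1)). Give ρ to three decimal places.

-0.771

Ranks of variable 1: 6, 1, 5, 4, 3, 2
Ranks of variable 2: 1, 6, 4, 3, 2, 5
d = r₁ − r₂: 5, -5, 1, 1, 1, -3
d²: 25, 25, 1, 1, 1, 9; Σd² = 62
ρ = 1 − 6·62/(6·35) = 1 − 372/210 = -0.771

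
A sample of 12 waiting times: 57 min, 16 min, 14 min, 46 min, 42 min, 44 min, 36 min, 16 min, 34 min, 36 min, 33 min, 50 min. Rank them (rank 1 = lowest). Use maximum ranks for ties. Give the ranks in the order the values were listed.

Sorted (ascending): 14, 16, 16, 33, 34, 36, 36, 42, 44, 46, 50, 57
The 2 values of 16 occupy positions 2–3 → each gets rank 3.
The 2 values of 36 occupy positions 6–7 → each gets rank 7.

12, 3, 1, 10, 8, 9, 7, 3, 5, 7, 4, 11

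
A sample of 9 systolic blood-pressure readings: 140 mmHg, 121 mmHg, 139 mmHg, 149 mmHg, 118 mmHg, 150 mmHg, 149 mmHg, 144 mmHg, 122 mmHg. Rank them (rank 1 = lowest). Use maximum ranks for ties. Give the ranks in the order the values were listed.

5, 2, 4, 8, 1, 9, 8, 6, 3

Sorted (ascending): 118, 121, 122, 139, 140, 144, 149, 149, 150
The 2 values of 149 occupy positions 7–8 → each gets rank 8.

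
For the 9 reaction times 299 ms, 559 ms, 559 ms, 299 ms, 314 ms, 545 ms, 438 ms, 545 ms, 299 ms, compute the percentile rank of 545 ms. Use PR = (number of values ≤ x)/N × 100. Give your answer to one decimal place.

N = 9.
Strictly below 545: 5. Equal to 545: 2.
PR = 7/9 × 100 = 77.8

77.8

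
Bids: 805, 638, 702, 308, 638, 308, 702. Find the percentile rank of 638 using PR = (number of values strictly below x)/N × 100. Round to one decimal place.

N = 7.
Strictly below 638: 2. Equal to 638: 2.
PR = 2/7 × 100 = 28.6

28.6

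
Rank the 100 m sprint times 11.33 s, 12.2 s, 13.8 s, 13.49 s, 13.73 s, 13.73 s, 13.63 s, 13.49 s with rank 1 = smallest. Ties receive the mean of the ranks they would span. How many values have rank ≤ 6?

5

Sorted (ascending): 11.33, 12.2, 13.49, 13.49, 13.63, 13.73, 13.73, 13.8
The 2 values of 13.49 occupy positions 3–4 → average rank (3+4)/2 = 3.5.
The 2 values of 13.73 occupy positions 6–7 → average rank (6+7)/2 = 6.5.
Ranks ≤ 6: {1, 2, 3.5, 3.5, 5} → 5 values.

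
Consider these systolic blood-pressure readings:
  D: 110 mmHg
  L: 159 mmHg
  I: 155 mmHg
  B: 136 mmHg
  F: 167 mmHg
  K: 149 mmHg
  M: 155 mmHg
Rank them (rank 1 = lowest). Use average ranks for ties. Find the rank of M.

Sorted (ascending): 110, 136, 149, 155, 155, 159, 167
The 2 values of 155 occupy positions 4–5 → average rank (4+5)/2 = 4.5.
M has value 155 mmHg → rank 4.5.

4.5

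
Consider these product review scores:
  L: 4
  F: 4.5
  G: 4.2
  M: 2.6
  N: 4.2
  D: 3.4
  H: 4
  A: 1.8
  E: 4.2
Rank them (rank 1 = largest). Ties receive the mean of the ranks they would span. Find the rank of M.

Sorted (descending): 4.5, 4.2, 4.2, 4.2, 4, 4, 3.4, 2.6, 1.8
The 3 values of 4.2 occupy positions 2–4 → average rank 3.
The 2 values of 4 occupy positions 5–6 → average rank (5+6)/2 = 5.5.
M has value 2.6 → rank 8.

8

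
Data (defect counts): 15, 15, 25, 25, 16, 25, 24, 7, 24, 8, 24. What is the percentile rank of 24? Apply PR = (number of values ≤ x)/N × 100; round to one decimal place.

72.7

N = 11.
Strictly below 24: 5. Equal to 24: 3.
PR = 8/11 × 100 = 72.7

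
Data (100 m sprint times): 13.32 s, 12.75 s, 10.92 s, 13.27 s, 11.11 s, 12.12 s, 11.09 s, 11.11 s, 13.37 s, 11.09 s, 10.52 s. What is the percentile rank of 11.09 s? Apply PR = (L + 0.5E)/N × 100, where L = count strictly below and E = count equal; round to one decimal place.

N = 11.
Strictly below 11.09: 2. Equal to 11.09: 2.
PR = (2 + 0.5·2)/11 × 100 = 27.3

27.3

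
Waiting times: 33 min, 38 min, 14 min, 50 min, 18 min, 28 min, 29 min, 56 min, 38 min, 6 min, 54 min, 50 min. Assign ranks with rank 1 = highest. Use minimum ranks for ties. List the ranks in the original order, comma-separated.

7, 5, 11, 3, 10, 9, 8, 1, 5, 12, 2, 3

Sorted (descending): 56, 54, 50, 50, 38, 38, 33, 29, 28, 18, 14, 6
The 2 values of 50 occupy positions 3–4 → each gets rank 3.
The 2 values of 38 occupy positions 5–6 → each gets rank 5.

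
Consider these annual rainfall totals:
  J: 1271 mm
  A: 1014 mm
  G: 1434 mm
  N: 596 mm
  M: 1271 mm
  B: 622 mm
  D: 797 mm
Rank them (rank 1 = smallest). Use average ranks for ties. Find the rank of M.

5.5

Sorted (ascending): 596, 622, 797, 1014, 1271, 1271, 1434
The 2 values of 1271 occupy positions 5–6 → average rank (5+6)/2 = 5.5.
M has value 1271 mm → rank 5.5.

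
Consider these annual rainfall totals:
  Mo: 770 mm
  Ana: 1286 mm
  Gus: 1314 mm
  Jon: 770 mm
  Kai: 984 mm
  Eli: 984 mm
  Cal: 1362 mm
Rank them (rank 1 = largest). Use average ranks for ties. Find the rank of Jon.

6.5

Sorted (descending): 1362, 1314, 1286, 984, 984, 770, 770
The 2 values of 984 occupy positions 4–5 → average rank (4+5)/2 = 4.5.
The 2 values of 770 occupy positions 6–7 → average rank (6+7)/2 = 6.5.
Jon has value 770 mm → rank 6.5.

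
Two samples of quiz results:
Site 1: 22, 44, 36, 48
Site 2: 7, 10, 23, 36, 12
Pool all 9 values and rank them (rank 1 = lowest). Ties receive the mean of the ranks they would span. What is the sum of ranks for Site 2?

Sorted (ascending): 7, 10, 12, 22, 23, 36, 36, 44, 48
The 2 values of 36 occupy positions 6–7 → average rank (6+7)/2 = 6.5.
Site 2 values → pooled ranks: 7→1, 10→2, 23→5, 36→6.5, 12→3
Rank sum = 1 + 2 + 5 + 6.5 + 3 = 17.5

17.5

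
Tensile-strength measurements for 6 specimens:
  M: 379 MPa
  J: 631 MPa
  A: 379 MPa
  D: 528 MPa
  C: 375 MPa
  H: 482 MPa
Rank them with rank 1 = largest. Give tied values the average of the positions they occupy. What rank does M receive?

Sorted (descending): 631, 528, 482, 379, 379, 375
The 2 values of 379 occupy positions 4–5 → average rank (4+5)/2 = 4.5.
M has value 379 MPa → rank 4.5.

4.5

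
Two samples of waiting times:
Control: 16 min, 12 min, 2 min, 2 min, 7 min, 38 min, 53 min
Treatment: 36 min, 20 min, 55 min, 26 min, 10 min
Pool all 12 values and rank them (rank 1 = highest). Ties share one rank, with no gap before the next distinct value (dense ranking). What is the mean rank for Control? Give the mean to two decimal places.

7.43

Sorted (descending): 55, 53, 38, 36, 26, 20, 16, 12, 10, 7, 2, 2
The 2 values of 2 share dense rank 11.
Remaining distinct values take the next consecutive integers.
Control values → pooled ranks: 16→7, 12→8, 2→11, 2→11, 7→10, 38→3, 53→2
Mean rank = (7 + 8 + 11 + 11 + 10 + 3 + 2) / 7 = 7.43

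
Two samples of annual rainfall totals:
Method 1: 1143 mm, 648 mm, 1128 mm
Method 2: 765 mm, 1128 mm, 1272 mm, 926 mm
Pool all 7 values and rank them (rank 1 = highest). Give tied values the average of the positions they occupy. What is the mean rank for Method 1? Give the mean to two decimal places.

Sorted (descending): 1272, 1143, 1128, 1128, 926, 765, 648
The 2 values of 1128 occupy positions 3–4 → average rank (3+4)/2 = 3.5.
Method 1 values → pooled ranks: 1143→2, 648→7, 1128→3.5
Mean rank = (2 + 7 + 3.5) / 3 = 4.17

4.17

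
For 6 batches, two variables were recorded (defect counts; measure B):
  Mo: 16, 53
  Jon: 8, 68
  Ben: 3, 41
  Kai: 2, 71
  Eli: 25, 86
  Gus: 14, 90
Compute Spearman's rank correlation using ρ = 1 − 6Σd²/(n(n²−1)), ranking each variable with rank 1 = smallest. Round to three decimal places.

0.314

Ranks of variable 1: 5, 3, 2, 1, 6, 4
Ranks of variable 2: 2, 3, 1, 4, 5, 6
d = r₁ − r₂: 3, 0, 1, -3, 1, -2
d²: 9, 0, 1, 9, 1, 4; Σd² = 24
ρ = 1 − 6·24/(6·35) = 1 − 144/210 = 0.314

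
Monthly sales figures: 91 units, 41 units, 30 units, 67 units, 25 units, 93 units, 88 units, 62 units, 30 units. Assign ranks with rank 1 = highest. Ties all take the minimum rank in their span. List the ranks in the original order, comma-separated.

Sorted (descending): 93, 91, 88, 67, 62, 41, 30, 30, 25
The 2 values of 30 occupy positions 7–8 → each gets rank 7.

2, 6, 7, 4, 9, 1, 3, 5, 7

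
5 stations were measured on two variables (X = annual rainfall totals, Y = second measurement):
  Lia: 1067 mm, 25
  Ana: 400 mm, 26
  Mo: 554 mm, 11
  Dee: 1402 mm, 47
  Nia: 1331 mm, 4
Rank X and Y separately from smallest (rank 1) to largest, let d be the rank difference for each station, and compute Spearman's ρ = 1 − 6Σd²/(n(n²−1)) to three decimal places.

0.100

Ranks of variable 1: 3, 1, 2, 5, 4
Ranks of variable 2: 3, 4, 2, 5, 1
d = r₁ − r₂: 0, -3, 0, 0, 3
d²: 0, 9, 0, 0, 9; Σd² = 18
ρ = 1 − 6·18/(5·24) = 1 − 108/120 = 0.100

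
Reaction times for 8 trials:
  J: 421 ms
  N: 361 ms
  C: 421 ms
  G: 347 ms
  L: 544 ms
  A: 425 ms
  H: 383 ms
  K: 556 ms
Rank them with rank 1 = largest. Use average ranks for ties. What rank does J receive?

Sorted (descending): 556, 544, 425, 421, 421, 383, 361, 347
The 2 values of 421 occupy positions 4–5 → average rank (4+5)/2 = 4.5.
J has value 421 ms → rank 4.5.

4.5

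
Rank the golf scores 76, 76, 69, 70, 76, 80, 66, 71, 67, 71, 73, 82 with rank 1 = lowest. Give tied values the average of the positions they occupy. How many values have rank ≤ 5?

4

Sorted (ascending): 66, 67, 69, 70, 71, 71, 73, 76, 76, 76, 80, 82
The 2 values of 71 occupy positions 5–6 → average rank (5+6)/2 = 5.5.
The 3 values of 76 occupy positions 8–10 → average rank 9.
Ranks ≤ 5: {1, 2, 3, 4} → 4 values.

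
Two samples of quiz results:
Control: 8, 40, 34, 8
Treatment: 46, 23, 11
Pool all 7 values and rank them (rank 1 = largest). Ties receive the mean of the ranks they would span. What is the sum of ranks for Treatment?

Sorted (descending): 46, 40, 34, 23, 11, 8, 8
The 2 values of 8 occupy positions 6–7 → average rank (6+7)/2 = 6.5.
Treatment values → pooled ranks: 46→1, 23→4, 11→5
Rank sum = 1 + 4 + 5 = 10

10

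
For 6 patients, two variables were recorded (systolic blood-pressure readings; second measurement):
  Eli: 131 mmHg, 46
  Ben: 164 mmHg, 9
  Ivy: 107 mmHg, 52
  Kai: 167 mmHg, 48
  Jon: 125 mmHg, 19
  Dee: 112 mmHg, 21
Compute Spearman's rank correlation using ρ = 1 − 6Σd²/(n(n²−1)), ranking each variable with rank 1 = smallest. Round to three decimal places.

Ranks of variable 1: 4, 5, 1, 6, 3, 2
Ranks of variable 2: 4, 1, 6, 5, 2, 3
d = r₁ − r₂: 0, 4, -5, 1, 1, -1
d²: 0, 16, 25, 1, 1, 1; Σd² = 44
ρ = 1 − 6·44/(6·35) = 1 − 264/210 = -0.257

-0.257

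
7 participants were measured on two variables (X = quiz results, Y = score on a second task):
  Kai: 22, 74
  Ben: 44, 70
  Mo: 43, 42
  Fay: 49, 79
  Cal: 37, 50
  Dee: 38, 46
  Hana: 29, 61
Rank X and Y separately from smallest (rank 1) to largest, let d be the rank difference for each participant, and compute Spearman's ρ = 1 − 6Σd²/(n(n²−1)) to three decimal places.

Ranks of variable 1: 1, 6, 5, 7, 3, 4, 2
Ranks of variable 2: 6, 5, 1, 7, 3, 2, 4
d = r₁ − r₂: -5, 1, 4, 0, 0, 2, -2
d²: 25, 1, 16, 0, 0, 4, 4; Σd² = 50
ρ = 1 − 6·50/(7·48) = 1 − 300/336 = 0.107

0.107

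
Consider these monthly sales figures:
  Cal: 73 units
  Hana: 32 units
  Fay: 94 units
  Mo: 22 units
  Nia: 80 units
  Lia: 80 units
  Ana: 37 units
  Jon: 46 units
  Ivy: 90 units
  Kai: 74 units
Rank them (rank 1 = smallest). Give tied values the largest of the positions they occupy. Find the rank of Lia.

Sorted (ascending): 22, 32, 37, 46, 73, 74, 80, 80, 90, 94
The 2 values of 80 occupy positions 7–8 → each gets rank 8.
Lia has value 80 units → rank 8.

8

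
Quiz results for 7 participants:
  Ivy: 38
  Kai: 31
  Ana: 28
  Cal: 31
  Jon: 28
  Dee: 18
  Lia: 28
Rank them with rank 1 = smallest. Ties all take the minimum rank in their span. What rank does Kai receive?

5

Sorted (ascending): 18, 28, 28, 28, 31, 31, 38
The 3 values of 28 occupy positions 2–4 → each gets rank 2.
The 2 values of 31 occupy positions 5–6 → each gets rank 5.
Kai has value 31 → rank 5.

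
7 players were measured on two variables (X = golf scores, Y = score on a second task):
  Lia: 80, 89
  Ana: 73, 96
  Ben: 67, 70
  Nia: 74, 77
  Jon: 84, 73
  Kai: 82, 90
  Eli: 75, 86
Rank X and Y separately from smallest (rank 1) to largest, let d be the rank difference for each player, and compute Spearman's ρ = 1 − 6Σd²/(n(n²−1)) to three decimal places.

Ranks of variable 1: 5, 2, 1, 3, 7, 6, 4
Ranks of variable 2: 5, 7, 1, 3, 2, 6, 4
d = r₁ − r₂: 0, -5, 0, 0, 5, 0, 0
d²: 0, 25, 0, 0, 25, 0, 0; Σd² = 50
ρ = 1 − 6·50/(7·48) = 1 − 300/336 = 0.107

0.107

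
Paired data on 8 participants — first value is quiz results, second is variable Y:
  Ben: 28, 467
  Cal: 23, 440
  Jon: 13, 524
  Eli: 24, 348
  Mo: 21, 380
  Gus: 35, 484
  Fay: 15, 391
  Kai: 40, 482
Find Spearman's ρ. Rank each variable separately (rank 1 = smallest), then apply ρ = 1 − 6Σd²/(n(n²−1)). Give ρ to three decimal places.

Ranks of variable 1: 6, 4, 1, 5, 3, 7, 2, 8
Ranks of variable 2: 5, 4, 8, 1, 2, 7, 3, 6
d = r₁ − r₂: 1, 0, -7, 4, 1, 0, -1, 2
d²: 1, 0, 49, 16, 1, 0, 1, 4; Σd² = 72
ρ = 1 − 6·72/(8·63) = 1 − 432/504 = 0.143

0.143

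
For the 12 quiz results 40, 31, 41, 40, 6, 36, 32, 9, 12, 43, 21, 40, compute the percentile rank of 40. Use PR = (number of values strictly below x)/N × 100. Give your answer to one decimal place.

N = 12.
Strictly below 40: 7. Equal to 40: 3.
PR = 7/12 × 100 = 58.3

58.3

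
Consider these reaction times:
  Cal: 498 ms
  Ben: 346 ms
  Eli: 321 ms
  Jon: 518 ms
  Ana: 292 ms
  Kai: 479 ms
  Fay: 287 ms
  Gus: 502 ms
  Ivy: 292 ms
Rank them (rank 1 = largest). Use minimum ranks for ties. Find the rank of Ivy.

7

Sorted (descending): 518, 502, 498, 479, 346, 321, 292, 292, 287
The 2 values of 292 occupy positions 7–8 → each gets rank 7.
Ivy has value 292 ms → rank 7.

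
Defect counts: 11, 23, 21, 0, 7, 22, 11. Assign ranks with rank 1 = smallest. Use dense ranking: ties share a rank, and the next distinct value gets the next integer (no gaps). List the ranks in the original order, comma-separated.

Sorted (ascending): 0, 7, 11, 11, 21, 22, 23
The 2 values of 11 share dense rank 3.
Remaining distinct values take the next consecutive integers.

3, 6, 4, 1, 2, 5, 3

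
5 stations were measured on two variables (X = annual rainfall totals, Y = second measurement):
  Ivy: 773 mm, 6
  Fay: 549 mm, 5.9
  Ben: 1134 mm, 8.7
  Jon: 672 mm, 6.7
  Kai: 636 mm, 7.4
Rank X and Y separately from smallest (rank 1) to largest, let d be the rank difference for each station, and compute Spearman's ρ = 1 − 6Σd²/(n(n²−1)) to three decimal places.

0.600

Ranks of variable 1: 4, 1, 5, 3, 2
Ranks of variable 2: 2, 1, 5, 3, 4
d = r₁ − r₂: 2, 0, 0, 0, -2
d²: 4, 0, 0, 0, 4; Σd² = 8
ρ = 1 − 6·8/(5·24) = 1 − 48/120 = 0.600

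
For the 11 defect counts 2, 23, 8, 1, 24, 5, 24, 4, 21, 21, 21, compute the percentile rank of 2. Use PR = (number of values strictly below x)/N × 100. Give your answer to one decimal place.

N = 11.
Strictly below 2: 1. Equal to 2: 1.
PR = 1/11 × 100 = 9.1

9.1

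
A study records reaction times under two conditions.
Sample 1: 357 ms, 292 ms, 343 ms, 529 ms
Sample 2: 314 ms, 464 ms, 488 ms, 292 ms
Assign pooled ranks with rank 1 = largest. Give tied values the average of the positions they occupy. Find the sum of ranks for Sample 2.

Sorted (descending): 529, 488, 464, 357, 343, 314, 292, 292
The 2 values of 292 occupy positions 7–8 → average rank (7+8)/2 = 7.5.
Sample 2 values → pooled ranks: 314→6, 464→3, 488→2, 292→7.5
Rank sum = 6 + 3 + 2 + 7.5 = 18.5

18.5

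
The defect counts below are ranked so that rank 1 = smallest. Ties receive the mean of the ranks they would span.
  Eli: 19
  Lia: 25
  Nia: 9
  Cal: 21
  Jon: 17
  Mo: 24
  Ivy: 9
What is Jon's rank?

Sorted (ascending): 9, 9, 17, 19, 21, 24, 25
The 2 values of 9 occupy positions 1–2 → average rank (1+2)/2 = 1.5.
Jon has value 17 → rank 3.

3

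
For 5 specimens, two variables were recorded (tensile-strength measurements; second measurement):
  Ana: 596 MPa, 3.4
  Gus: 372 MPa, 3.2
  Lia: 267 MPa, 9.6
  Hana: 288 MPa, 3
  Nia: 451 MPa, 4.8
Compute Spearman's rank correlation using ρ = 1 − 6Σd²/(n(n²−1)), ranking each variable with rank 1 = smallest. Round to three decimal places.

Ranks of variable 1: 5, 3, 1, 2, 4
Ranks of variable 2: 3, 2, 5, 1, 4
d = r₁ − r₂: 2, 1, -4, 1, 0
d²: 4, 1, 16, 1, 0; Σd² = 22
ρ = 1 − 6·22/(5·24) = 1 − 132/120 = -0.100

-0.100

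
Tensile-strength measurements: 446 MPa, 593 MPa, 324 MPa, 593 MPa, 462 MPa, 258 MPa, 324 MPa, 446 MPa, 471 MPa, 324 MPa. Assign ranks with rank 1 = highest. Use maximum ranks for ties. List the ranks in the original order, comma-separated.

6, 2, 9, 2, 4, 10, 9, 6, 3, 9

Sorted (descending): 593, 593, 471, 462, 446, 446, 324, 324, 324, 258
The 2 values of 593 occupy positions 1–2 → each gets rank 2.
The 2 values of 446 occupy positions 5–6 → each gets rank 6.
The 3 values of 324 occupy positions 7–9 → each gets rank 9.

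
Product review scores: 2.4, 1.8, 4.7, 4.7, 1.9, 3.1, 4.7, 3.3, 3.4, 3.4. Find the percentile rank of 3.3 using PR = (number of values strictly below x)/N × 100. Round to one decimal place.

N = 10.
Strictly below 3.3: 4. Equal to 3.3: 1.
PR = 4/10 × 100 = 40.0

40.0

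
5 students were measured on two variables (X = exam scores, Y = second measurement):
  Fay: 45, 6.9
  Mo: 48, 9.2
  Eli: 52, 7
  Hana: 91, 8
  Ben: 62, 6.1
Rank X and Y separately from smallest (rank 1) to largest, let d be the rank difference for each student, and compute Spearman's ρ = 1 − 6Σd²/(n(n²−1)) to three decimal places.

Ranks of variable 1: 1, 2, 3, 5, 4
Ranks of variable 2: 2, 5, 3, 4, 1
d = r₁ − r₂: -1, -3, 0, 1, 3
d²: 1, 9, 0, 1, 9; Σd² = 20
ρ = 1 − 6·20/(5·24) = 1 − 120/120 = 0.000

0.000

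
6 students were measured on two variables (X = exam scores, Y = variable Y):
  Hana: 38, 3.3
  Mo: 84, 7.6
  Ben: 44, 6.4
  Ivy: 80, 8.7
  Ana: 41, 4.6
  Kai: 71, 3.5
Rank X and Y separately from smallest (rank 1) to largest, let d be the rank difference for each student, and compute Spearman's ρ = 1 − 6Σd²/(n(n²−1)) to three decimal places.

Ranks of variable 1: 1, 6, 3, 5, 2, 4
Ranks of variable 2: 1, 5, 4, 6, 3, 2
d = r₁ − r₂: 0, 1, -1, -1, -1, 2
d²: 0, 1, 1, 1, 1, 4; Σd² = 8
ρ = 1 − 6·8/(6·35) = 1 − 48/210 = 0.771

0.771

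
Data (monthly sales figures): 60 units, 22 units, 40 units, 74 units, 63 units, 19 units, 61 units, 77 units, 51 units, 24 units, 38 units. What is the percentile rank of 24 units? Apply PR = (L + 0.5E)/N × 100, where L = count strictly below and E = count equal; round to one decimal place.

N = 11.
Strictly below 24: 2. Equal to 24: 1.
PR = (2 + 0.5·1)/11 × 100 = 22.7

22.7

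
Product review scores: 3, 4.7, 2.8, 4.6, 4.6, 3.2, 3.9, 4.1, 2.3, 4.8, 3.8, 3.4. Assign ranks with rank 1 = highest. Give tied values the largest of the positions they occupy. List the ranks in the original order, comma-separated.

10, 2, 11, 4, 4, 9, 6, 5, 12, 1, 7, 8

Sorted (descending): 4.8, 4.7, 4.6, 4.6, 4.1, 3.9, 3.8, 3.4, 3.2, 3, 2.8, 2.3
The 2 values of 4.6 occupy positions 3–4 → each gets rank 4.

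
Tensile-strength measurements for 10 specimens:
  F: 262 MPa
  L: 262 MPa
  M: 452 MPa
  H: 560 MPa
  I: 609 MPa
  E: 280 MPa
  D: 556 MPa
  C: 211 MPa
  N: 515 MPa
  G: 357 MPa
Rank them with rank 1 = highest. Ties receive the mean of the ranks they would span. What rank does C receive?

10

Sorted (descending): 609, 560, 556, 515, 452, 357, 280, 262, 262, 211
The 2 values of 262 occupy positions 8–9 → average rank (8+9)/2 = 8.5.
C has value 211 MPa → rank 10.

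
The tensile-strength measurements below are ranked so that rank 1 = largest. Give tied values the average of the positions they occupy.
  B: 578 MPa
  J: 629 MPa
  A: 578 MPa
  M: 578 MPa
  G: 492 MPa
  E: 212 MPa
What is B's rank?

3

Sorted (descending): 629, 578, 578, 578, 492, 212
The 3 values of 578 occupy positions 2–4 → average rank 3.
B has value 578 MPa → rank 3.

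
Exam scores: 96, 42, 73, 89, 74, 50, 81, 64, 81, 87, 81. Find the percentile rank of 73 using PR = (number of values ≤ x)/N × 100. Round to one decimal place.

36.4

N = 11.
Strictly below 73: 3. Equal to 73: 1.
PR = 4/11 × 100 = 36.4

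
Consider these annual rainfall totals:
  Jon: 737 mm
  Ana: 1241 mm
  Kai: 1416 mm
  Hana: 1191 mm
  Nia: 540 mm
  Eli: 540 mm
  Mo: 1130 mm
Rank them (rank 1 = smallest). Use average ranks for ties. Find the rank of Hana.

Sorted (ascending): 540, 540, 737, 1130, 1191, 1241, 1416
The 2 values of 540 occupy positions 1–2 → average rank (1+2)/2 = 1.5.
Hana has value 1191 mm → rank 5.

5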